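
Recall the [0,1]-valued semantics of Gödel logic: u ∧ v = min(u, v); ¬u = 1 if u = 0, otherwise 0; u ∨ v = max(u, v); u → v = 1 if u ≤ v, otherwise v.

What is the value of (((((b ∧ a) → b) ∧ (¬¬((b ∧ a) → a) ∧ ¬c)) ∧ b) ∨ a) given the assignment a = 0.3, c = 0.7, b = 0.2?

0.30

(b ∧ a) = min(0.2, 0.3) = 0.2
((b ∧ a) → b): 0.2 ≤ 0.2, so result = 1
(b ∧ a) = min(0.2, 0.3) = 0.2
((b ∧ a) → a): 0.2 ≤ 0.3, so result = 1
¬((b ∧ a) → a): Gödel ¬ of 1 = 0 (operand ≠ 0)
¬¬((b ∧ a) → a): Gödel ¬ of 0 = 1 (operand is 0)
¬c: Gödel ¬ of 0.7 = 0 (operand ≠ 0)
(¬¬((b ∧ a) → a) ∧ ¬c) = min(1, 0) = 0
(((b ∧ a) → b) ∧ (¬¬((b ∧ a) → a) ∧ ¬c)) = min(1, 0) = 0
((((b ∧ a) → b) ∧ (¬¬((b ∧ a) → a) ∧ ¬c)) ∧ b) = min(0, 0.2) = 0
(((((b ∧ a) → b) ∧ (¬¬((b ∧ a) → a) ∧ ¬c)) ∧ b) ∨ a) = max(0, 0.3) = 0.3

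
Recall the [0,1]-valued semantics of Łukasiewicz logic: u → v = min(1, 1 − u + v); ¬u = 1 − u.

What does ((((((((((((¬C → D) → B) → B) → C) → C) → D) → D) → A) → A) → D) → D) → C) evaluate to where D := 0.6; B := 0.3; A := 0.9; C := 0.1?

¬C: Łukasiewicz ¬ gives 1 − 0.1 = 0.9
(¬C → D): min(1, 1 − 0.9 + 0.6) = 0.7
((¬C → D) → B): min(1, 1 − 0.7 + 0.3) = 0.6
(((¬C → D) → B) → B): min(1, 1 − 0.6 + 0.3) = 0.7
((((¬C → D) → B) → B) → C): min(1, 1 − 0.7 + 0.1) = 0.4
(((((¬C → D) → B) → B) → C) → C): min(1, 1 − 0.4 + 0.1) = 0.7
((((((¬C → D) → B) → B) → C) → C) → D): min(1, 1 − 0.7 + 0.6) = 0.9
(((((((¬C → D) → B) → B) → C) → C) → D) → D): min(1, 1 − 0.9 + 0.6) = 0.7
((((((((¬C → D) → B) → B) → C) → C) → D) → D) → A): min(1, 1 − 0.7 + 0.9) = 1
(((((((((¬C → D) → B) → B) → C) → C) → D) → D) → A) → A): min(1, 1 − 1 + 0.9) = 0.9
((((((((((¬C → D) → B) → B) → C) → C) → D) → D) → A) → A) → D): min(1, 1 − 0.9 + 0.6) = 0.7
(((((((((((¬C → D) → B) → B) → C) → C) → D) → D) → A) → A) → D) → D): min(1, 1 − 0.7 + 0.6) = 0.9
((((((((((((¬C → D) → B) → B) → C) → C) → D) → D) → A) → A) → D) → D) → C): min(1, 1 − 0.9 + 0.1) = 0.2

0.20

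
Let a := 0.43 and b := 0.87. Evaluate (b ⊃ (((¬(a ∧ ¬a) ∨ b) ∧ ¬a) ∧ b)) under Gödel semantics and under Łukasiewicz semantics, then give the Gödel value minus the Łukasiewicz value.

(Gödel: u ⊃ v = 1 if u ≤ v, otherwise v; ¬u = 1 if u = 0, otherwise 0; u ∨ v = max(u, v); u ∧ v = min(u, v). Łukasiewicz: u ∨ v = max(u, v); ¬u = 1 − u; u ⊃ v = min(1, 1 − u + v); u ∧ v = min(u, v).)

-0.70

Gödel evaluation:
  ¬a: Gödel ¬ of 0.43 = 0 (operand ≠ 0)
  (a ∧ ¬a) = min(0.43, 0) = 0
  ¬(a ∧ ¬a): Gödel ¬ of 0 = 1 (operand is 0)
  (¬(a ∧ ¬a) ∨ b) = max(1, 0.87) = 1
  ¬a: Gödel ¬ of 0.43 = 0 (operand ≠ 0)
  ((¬(a ∧ ¬a) ∨ b) ∧ ¬a) = min(1, 0) = 0
  (((¬(a ∧ ¬a) ∨ b) ∧ ¬a) ∧ b) = min(0, 0.87) = 0
  (b ⊃ (((¬(a ∧ ¬a) ∨ b) ∧ ¬a) ∧ b)): 0.87 > 0, so result = 0
  Gödel value = 0
Łukasiewicz evaluation:
  ¬a: Łukasiewicz ¬ gives 1 − 0.43 = 0.57
  (a ∧ ¬a) = min(0.43, 0.57) = 0.43
  ¬(a ∧ ¬a): Łukasiewicz ¬ gives 1 − 0.43 = 0.57
  (¬(a ∧ ¬a) ∨ b) = max(0.57, 0.87) = 0.87
  ¬a: Łukasiewicz ¬ gives 1 − 0.43 = 0.57
  ((¬(a ∧ ¬a) ∨ b) ∧ ¬a) = min(0.87, 0.57) = 0.57
  (((¬(a ∧ ¬a) ∨ b) ∧ ¬a) ∧ b) = min(0.57, 0.87) = 0.57
  (b ⊃ (((¬(a ∧ ¬a) ∨ b) ∧ ¬a) ∧ b)): min(1, 1 − 0.87 + 0.57) = 0.7
  Łukasiewicz value = 0.7
Difference: 0 − 0.7 = -0.70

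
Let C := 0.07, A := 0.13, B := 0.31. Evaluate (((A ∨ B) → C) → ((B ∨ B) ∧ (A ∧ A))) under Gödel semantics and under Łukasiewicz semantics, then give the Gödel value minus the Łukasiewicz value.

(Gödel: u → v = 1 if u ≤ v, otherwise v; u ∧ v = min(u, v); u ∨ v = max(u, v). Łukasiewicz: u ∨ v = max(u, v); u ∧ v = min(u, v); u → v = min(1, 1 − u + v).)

Gödel evaluation:
  (A ∨ B) = max(0.13, 0.31) = 0.31
  ((A ∨ B) → C): 0.31 > 0.07, so result = 0.07
  (B ∨ B) = max(0.31, 0.31) = 0.31
  (A ∧ A) = min(0.13, 0.13) = 0.13
  ((B ∨ B) ∧ (A ∧ A)) = min(0.31, 0.13) = 0.13
  (((A ∨ B) → C) → ((B ∨ B) ∧ (A ∧ A))): 0.07 ≤ 0.13, so result = 1
  Gödel value = 1
Łukasiewicz evaluation:
  (A ∨ B) = max(0.13, 0.31) = 0.31
  ((A ∨ B) → C): min(1, 1 − 0.31 + 0.07) = 0.76
  (B ∨ B) = max(0.31, 0.31) = 0.31
  (A ∧ A) = min(0.13, 0.13) = 0.13
  ((B ∨ B) ∧ (A ∧ A)) = min(0.31, 0.13) = 0.13
  (((A ∨ B) → C) → ((B ∨ B) ∧ (A ∧ A))): min(1, 1 − 0.76 + 0.13) = 0.37
  Łukasiewicz value = 0.37
Difference: 1 − 0.37 = 0.63

0.63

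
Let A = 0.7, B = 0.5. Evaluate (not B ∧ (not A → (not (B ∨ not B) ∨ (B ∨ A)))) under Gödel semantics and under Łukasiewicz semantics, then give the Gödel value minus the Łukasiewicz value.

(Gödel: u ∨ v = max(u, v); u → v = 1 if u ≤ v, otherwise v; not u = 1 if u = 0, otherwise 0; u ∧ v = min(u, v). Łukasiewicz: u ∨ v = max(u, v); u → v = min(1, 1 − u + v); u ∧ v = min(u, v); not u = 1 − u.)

Gödel evaluation:
  not B: Gödel ¬ of 0.5 = 0 (operand ≠ 0)
  not A: Gödel ¬ of 0.7 = 0 (operand ≠ 0)
  not B: Gödel ¬ of 0.5 = 0 (operand ≠ 0)
  (B ∨ not B) = max(0.5, 0) = 0.5
  not (B ∨ not B): Gödel ¬ of 0.5 = 0 (operand ≠ 0)
  (B ∨ A) = max(0.5, 0.7) = 0.7
  (not (B ∨ not B) ∨ (B ∨ A)) = max(0, 0.7) = 0.7
  (not A → (not (B ∨ not B) ∨ (B ∨ A))): 0 ≤ 0.7, so result = 1
  (not B ∧ (not A → (not (B ∨ not B) ∨ (B ∨ A)))) = min(0, 1) = 0
  Gödel value = 0
Łukasiewicz evaluation:
  not B: Łukasiewicz ¬ gives 1 − 0.5 = 0.5
  not A: Łukasiewicz ¬ gives 1 − 0.7 = 0.3
  not B: Łukasiewicz ¬ gives 1 − 0.5 = 0.5
  (B ∨ not B) = max(0.5, 0.5) = 0.5
  not (B ∨ not B): Łukasiewicz ¬ gives 1 − 0.5 = 0.5
  (B ∨ A) = max(0.5, 0.7) = 0.7
  (not (B ∨ not B) ∨ (B ∨ A)) = max(0.5, 0.7) = 0.7
  (not A → (not (B ∨ not B) ∨ (B ∨ A))): min(1, 1 − 0.3 + 0.7) = 1
  (not B ∧ (not A → (not (B ∨ not B) ∨ (B ∨ A)))) = min(0.5, 1) = 0.5
  Łukasiewicz value = 0.5
Difference: 0 − 0.5 = -0.50

-0.50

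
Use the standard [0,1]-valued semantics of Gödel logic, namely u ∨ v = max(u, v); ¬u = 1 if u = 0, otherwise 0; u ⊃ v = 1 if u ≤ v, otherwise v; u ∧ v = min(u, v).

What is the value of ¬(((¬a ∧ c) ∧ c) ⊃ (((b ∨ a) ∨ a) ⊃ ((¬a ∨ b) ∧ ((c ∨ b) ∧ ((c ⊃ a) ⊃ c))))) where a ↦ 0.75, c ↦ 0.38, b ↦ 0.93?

0.00

¬a: Gödel ¬ of 0.75 = 0 (operand ≠ 0)
(¬a ∧ c) = min(0, 0.38) = 0
((¬a ∧ c) ∧ c) = min(0, 0.38) = 0
(b ∨ a) = max(0.93, 0.75) = 0.93
((b ∨ a) ∨ a) = max(0.93, 0.75) = 0.93
¬a: Gödel ¬ of 0.75 = 0 (operand ≠ 0)
(¬a ∨ b) = max(0, 0.93) = 0.93
(c ∨ b) = max(0.38, 0.93) = 0.93
(c ⊃ a): 0.38 ≤ 0.75, so result = 1
((c ⊃ a) ⊃ c): 1 > 0.38, so result = 0.38
((c ∨ b) ∧ ((c ⊃ a) ⊃ c)) = min(0.93, 0.38) = 0.38
((¬a ∨ b) ∧ ((c ∨ b) ∧ ((c ⊃ a) ⊃ c))) = min(0.93, 0.38) = 0.38
(((b ∨ a) ∨ a) ⊃ ((¬a ∨ b) ∧ ((c ∨ b) ∧ ((c ⊃ a) ⊃ c)))): 0.93 > 0.38, so result = 0.38
(((¬a ∧ c) ∧ c) ⊃ (((b ∨ a) ∨ a) ⊃ ((¬a ∨ b) ∧ ((c ∨ b) ∧ ((c ⊃ a) ⊃ c))))): 0 ≤ 0.38, so result = 1
¬(((¬a ∧ c) ∧ c) ⊃ (((b ∨ a) ∨ a) ⊃ ((¬a ∨ b) ∧ ((c ∨ b) ∧ ((c ⊃ a) ⊃ c))))): Gödel ¬ of 1 = 0 (operand ≠ 0)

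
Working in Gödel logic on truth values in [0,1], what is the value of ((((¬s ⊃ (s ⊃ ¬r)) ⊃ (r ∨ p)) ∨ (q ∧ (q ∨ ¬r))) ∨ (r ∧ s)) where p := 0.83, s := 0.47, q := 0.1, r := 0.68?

0.83

¬s: Gödel ¬ of 0.47 = 0 (operand ≠ 0)
¬r: Gödel ¬ of 0.68 = 0 (operand ≠ 0)
(s ⊃ ¬r): 0.47 > 0, so result = 0
(¬s ⊃ (s ⊃ ¬r)): 0 ≤ 0, so result = 1
(r ∨ p) = max(0.68, 0.83) = 0.83
((¬s ⊃ (s ⊃ ¬r)) ⊃ (r ∨ p)): 1 > 0.83, so result = 0.83
¬r: Gödel ¬ of 0.68 = 0 (operand ≠ 0)
(q ∨ ¬r) = max(0.1, 0) = 0.1
(q ∧ (q ∨ ¬r)) = min(0.1, 0.1) = 0.1
(((¬s ⊃ (s ⊃ ¬r)) ⊃ (r ∨ p)) ∨ (q ∧ (q ∨ ¬r))) = max(0.83, 0.1) = 0.83
(r ∧ s) = min(0.68, 0.47) = 0.47
((((¬s ⊃ (s ⊃ ¬r)) ⊃ (r ∨ p)) ∨ (q ∧ (q ∨ ¬r))) ∨ (r ∧ s)) = max(0.83, 0.47) = 0.83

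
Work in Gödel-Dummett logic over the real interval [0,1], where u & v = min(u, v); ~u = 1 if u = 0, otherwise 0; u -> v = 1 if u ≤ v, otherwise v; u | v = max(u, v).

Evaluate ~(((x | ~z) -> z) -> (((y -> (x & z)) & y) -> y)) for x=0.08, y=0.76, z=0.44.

0.00

~z: Gödel ¬ of 0.44 = 0 (operand ≠ 0)
(x | ~z) = max(0.08, 0) = 0.08
((x | ~z) -> z): 0.08 ≤ 0.44, so result = 1
(x & z) = min(0.08, 0.44) = 0.08
(y -> (x & z)): 0.76 > 0.08, so result = 0.08
((y -> (x & z)) & y) = min(0.08, 0.76) = 0.08
(((y -> (x & z)) & y) -> y): 0.08 ≤ 0.76, so result = 1
(((x | ~z) -> z) -> (((y -> (x & z)) & y) -> y)): 1 ≤ 1, so result = 1
~(((x | ~z) -> z) -> (((y -> (x & z)) & y) -> y)): Gödel ¬ of 1 = 0 (operand ≠ 0)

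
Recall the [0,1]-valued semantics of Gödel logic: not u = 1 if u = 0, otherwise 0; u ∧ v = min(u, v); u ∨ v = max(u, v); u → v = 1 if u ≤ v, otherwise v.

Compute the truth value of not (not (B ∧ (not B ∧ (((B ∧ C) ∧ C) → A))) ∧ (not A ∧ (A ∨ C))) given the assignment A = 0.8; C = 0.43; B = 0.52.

not B: Gödel ¬ of 0.52 = 0 (operand ≠ 0)
(B ∧ C) = min(0.52, 0.43) = 0.43
((B ∧ C) ∧ C) = min(0.43, 0.43) = 0.43
(((B ∧ C) ∧ C) → A): 0.43 ≤ 0.8, so result = 1
(not B ∧ (((B ∧ C) ∧ C) → A)) = min(0, 1) = 0
(B ∧ (not B ∧ (((B ∧ C) ∧ C) → A))) = min(0.52, 0) = 0
not (B ∧ (not B ∧ (((B ∧ C) ∧ C) → A))): Gödel ¬ of 0 = 1 (operand is 0)
not A: Gödel ¬ of 0.8 = 0 (operand ≠ 0)
(A ∨ C) = max(0.8, 0.43) = 0.8
(not A ∧ (A ∨ C)) = min(0, 0.8) = 0
(not (B ∧ (not B ∧ (((B ∧ C) ∧ C) → A))) ∧ (not A ∧ (A ∨ C))) = min(1, 0) = 0
not (not (B ∧ (not B ∧ (((B ∧ C) ∧ C) → A))) ∧ (not A ∧ (A ∨ C))): Gödel ¬ of 0 = 1 (operand is 0)

1.00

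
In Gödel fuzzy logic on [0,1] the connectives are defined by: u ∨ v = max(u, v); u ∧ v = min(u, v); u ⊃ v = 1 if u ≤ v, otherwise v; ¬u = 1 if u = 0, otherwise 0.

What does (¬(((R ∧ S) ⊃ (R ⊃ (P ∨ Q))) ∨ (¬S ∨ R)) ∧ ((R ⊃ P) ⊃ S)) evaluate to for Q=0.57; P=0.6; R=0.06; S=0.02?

0.00

(R ∧ S) = min(0.06, 0.02) = 0.02
(P ∨ Q) = max(0.6, 0.57) = 0.6
(R ⊃ (P ∨ Q)): 0.06 ≤ 0.6, so result = 1
((R ∧ S) ⊃ (R ⊃ (P ∨ Q))): 0.02 ≤ 1, so result = 1
¬S: Gödel ¬ of 0.02 = 0 (operand ≠ 0)
(¬S ∨ R) = max(0, 0.06) = 0.06
(((R ∧ S) ⊃ (R ⊃ (P ∨ Q))) ∨ (¬S ∨ R)) = max(1, 0.06) = 1
¬(((R ∧ S) ⊃ (R ⊃ (P ∨ Q))) ∨ (¬S ∨ R)): Gödel ¬ of 1 = 0 (operand ≠ 0)
(R ⊃ P): 0.06 ≤ 0.6, so result = 1
((R ⊃ P) ⊃ S): 1 > 0.02, so result = 0.02
(¬(((R ∧ S) ⊃ (R ⊃ (P ∨ Q))) ∨ (¬S ∨ R)) ∧ ((R ⊃ P) ⊃ S)) = min(0, 0.02) = 0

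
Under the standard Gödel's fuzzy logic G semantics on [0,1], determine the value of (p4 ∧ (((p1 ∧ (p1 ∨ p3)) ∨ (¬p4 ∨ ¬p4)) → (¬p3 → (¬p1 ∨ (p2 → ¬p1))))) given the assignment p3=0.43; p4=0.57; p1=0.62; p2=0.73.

0.57

(p1 ∨ p3) = max(0.62, 0.43) = 0.62
(p1 ∧ (p1 ∨ p3)) = min(0.62, 0.62) = 0.62
¬p4: Gödel ¬ of 0.57 = 0 (operand ≠ 0)
¬p4: Gödel ¬ of 0.57 = 0 (operand ≠ 0)
(¬p4 ∨ ¬p4) = max(0, 0) = 0
((p1 ∧ (p1 ∨ p3)) ∨ (¬p4 ∨ ¬p4)) = max(0.62, 0) = 0.62
¬p3: Gödel ¬ of 0.43 = 0 (operand ≠ 0)
¬p1: Gödel ¬ of 0.62 = 0 (operand ≠ 0)
¬p1: Gödel ¬ of 0.62 = 0 (operand ≠ 0)
(p2 → ¬p1): 0.73 > 0, so result = 0
(¬p1 ∨ (p2 → ¬p1)) = max(0, 0) = 0
(¬p3 → (¬p1 ∨ (p2 → ¬p1))): 0 ≤ 0, so result = 1
(((p1 ∧ (p1 ∨ p3)) ∨ (¬p4 ∨ ¬p4)) → (¬p3 → (¬p1 ∨ (p2 → ¬p1)))): 0.62 ≤ 1, so result = 1
(p4 ∧ (((p1 ∧ (p1 ∨ p3)) ∨ (¬p4 ∨ ¬p4)) → (¬p3 → (¬p1 ∨ (p2 → ¬p1))))) = min(0.57, 1) = 0.57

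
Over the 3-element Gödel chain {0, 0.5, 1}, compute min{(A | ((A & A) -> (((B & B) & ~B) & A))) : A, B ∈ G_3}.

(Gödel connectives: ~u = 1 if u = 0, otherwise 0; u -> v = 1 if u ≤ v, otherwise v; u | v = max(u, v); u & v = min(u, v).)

0.50

The minimum is attained at A = 0.5, B = 0:
  (A & A) = min(0.5, 0.5) = 0.5
  (B & B) = min(0, 0) = 0
  ~B: Gödel ¬ of 0 = 1 (operand is 0)
  ((B & B) & ~B) = min(0, 1) = 0
  (((B & B) & ~B) & A) = min(0, 0.5) = 0
  ((A & A) -> (((B & B) & ~B) & A)): 0.5 > 0, so result = 0
  (A | ((A & A) -> (((B & B) & ~B) & A))) = max(0.5, 0) = 0.5
Checking all 9 assignments confirms none give a value below 0.50.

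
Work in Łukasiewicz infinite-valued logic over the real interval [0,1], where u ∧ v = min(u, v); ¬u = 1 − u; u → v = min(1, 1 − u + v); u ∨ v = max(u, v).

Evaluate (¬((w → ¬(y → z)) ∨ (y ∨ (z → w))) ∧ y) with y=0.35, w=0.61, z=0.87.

(y → z): min(1, 1 − 0.35 + 0.87) = 1
¬(y → z): Łukasiewicz ¬ gives 1 − 1 = 0
(w → ¬(y → z)): min(1, 1 − 0.61 + 0) = 0.39
(z → w): min(1, 1 − 0.87 + 0.61) = 0.74
(y ∨ (z → w)) = max(0.35, 0.74) = 0.74
((w → ¬(y → z)) ∨ (y ∨ (z → w))) = max(0.39, 0.74) = 0.74
¬((w → ¬(y → z)) ∨ (y ∨ (z → w))): Łukasiewicz ¬ gives 1 − 0.74 = 0.26
(¬((w → ¬(y → z)) ∨ (y ∨ (z → w))) ∧ y) = min(0.26, 0.35) = 0.26

0.26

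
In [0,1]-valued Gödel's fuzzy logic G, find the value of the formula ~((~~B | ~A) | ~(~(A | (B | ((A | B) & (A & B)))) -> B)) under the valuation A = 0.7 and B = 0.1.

0.00

~B: Gödel ¬ of 0.1 = 0 (operand ≠ 0)
~~B: Gödel ¬ of 0 = 1 (operand is 0)
~A: Gödel ¬ of 0.7 = 0 (operand ≠ 0)
(~~B | ~A) = max(1, 0) = 1
(A | B) = max(0.7, 0.1) = 0.7
(A & B) = min(0.7, 0.1) = 0.1
((A | B) & (A & B)) = min(0.7, 0.1) = 0.1
(B | ((A | B) & (A & B))) = max(0.1, 0.1) = 0.1
(A | (B | ((A | B) & (A & B)))) = max(0.7, 0.1) = 0.7
~(A | (B | ((A | B) & (A & B)))): Gödel ¬ of 0.7 = 0 (operand ≠ 0)
(~(A | (B | ((A | B) & (A & B)))) -> B): 0 ≤ 0.1, so result = 1
~(~(A | (B | ((A | B) & (A & B)))) -> B): Gödel ¬ of 1 = 0 (operand ≠ 0)
((~~B | ~A) | ~(~(A | (B | ((A | B) & (A & B)))) -> B)) = max(1, 0) = 1
~((~~B | ~A) | ~(~(A | (B | ((A | B) & (A & B)))) -> B)): Gödel ¬ of 1 = 0 (operand ≠ 0)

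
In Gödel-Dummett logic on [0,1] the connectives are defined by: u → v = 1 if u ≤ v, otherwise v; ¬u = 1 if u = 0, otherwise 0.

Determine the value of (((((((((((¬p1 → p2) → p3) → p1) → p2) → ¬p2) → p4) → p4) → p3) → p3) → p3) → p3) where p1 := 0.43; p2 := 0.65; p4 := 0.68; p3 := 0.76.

0.76

¬p1: Gödel ¬ of 0.43 = 0 (operand ≠ 0)
(¬p1 → p2): 0 ≤ 0.65, so result = 1
((¬p1 → p2) → p3): 1 > 0.76, so result = 0.76
(((¬p1 → p2) → p3) → p1): 0.76 > 0.43, so result = 0.43
((((¬p1 → p2) → p3) → p1) → p2): 0.43 ≤ 0.65, so result = 1
¬p2: Gödel ¬ of 0.65 = 0 (operand ≠ 0)
(((((¬p1 → p2) → p3) → p1) → p2) → ¬p2): 1 > 0, so result = 0
((((((¬p1 → p2) → p3) → p1) → p2) → ¬p2) → p4): 0 ≤ 0.68, so result = 1
(((((((¬p1 → p2) → p3) → p1) → p2) → ¬p2) → p4) → p4): 1 > 0.68, so result = 0.68
((((((((¬p1 → p2) → p3) → p1) → p2) → ¬p2) → p4) → p4) → p3): 0.68 ≤ 0.76, so result = 1
(((((((((¬p1 → p2) → p3) → p1) → p2) → ¬p2) → p4) → p4) → p3) → p3): 1 > 0.76, so result = 0.76
((((((((((¬p1 → p2) → p3) → p1) → p2) → ¬p2) → p4) → p4) → p3) → p3) → p3): 0.76 ≤ 0.76, so result = 1
(((((((((((¬p1 → p2) → p3) → p1) → p2) → ¬p2) → p4) → p4) → p3) → p3) → p3) → p3): 1 > 0.76, so result = 0.76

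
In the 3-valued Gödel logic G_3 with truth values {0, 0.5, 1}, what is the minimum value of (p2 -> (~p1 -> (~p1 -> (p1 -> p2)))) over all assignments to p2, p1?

1.00

Every assignment gives 1. For instance at p2 = 0, p1 = 0:
  ~p1: Gödel ¬ of 0 = 1 (operand is 0)
  ~p1: Gödel ¬ of 0 = 1 (operand is 0)
  (p1 -> p2): 0 ≤ 0, so result = 1
  (~p1 -> (p1 -> p2)): 1 ≤ 1, so result = 1
  (~p1 -> (~p1 -> (p1 -> p2))): 1 ≤ 1, so result = 1
  (p2 -> (~p1 -> (~p1 -> (p1 -> p2)))): 0 ≤ 1, so result = 1
All 9 assignments give value 1 — the formula is a G_3-tautology.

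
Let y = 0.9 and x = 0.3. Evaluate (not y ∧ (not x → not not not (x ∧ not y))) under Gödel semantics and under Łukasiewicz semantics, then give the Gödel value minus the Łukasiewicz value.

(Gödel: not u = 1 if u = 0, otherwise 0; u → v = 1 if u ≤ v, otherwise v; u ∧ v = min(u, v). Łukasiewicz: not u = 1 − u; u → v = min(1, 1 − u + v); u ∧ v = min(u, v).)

-0.10

Gödel evaluation:
  not y: Gödel ¬ of 0.9 = 0 (operand ≠ 0)
  not x: Gödel ¬ of 0.3 = 0 (operand ≠ 0)
  not y: Gödel ¬ of 0.9 = 0 (operand ≠ 0)
  (x ∧ not y) = min(0.3, 0) = 0
  not (x ∧ not y): Gödel ¬ of 0 = 1 (operand is 0)
  not not (x ∧ not y): Gödel ¬ of 1 = 0 (operand ≠ 0)
  not not not (x ∧ not y): Gödel ¬ of 0 = 1 (operand is 0)
  (not x → not not not (x ∧ not y)): 0 ≤ 1, so result = 1
  (not y ∧ (not x → not not not (x ∧ not y))) = min(0, 1) = 0
  Gödel value = 0
Łukasiewicz evaluation:
  not y: Łukasiewicz ¬ gives 1 − 0.9 = 0.1
  not x: Łukasiewicz ¬ gives 1 − 0.3 = 0.7
  not y: Łukasiewicz ¬ gives 1 − 0.9 = 0.1
  (x ∧ not y) = min(0.3, 0.1) = 0.1
  not (x ∧ not y): Łukasiewicz ¬ gives 1 − 0.1 = 0.9
  not not (x ∧ not y): Łukasiewicz ¬ gives 1 − 0.9 = 0.1
  not not not (x ∧ not y): Łukasiewicz ¬ gives 1 − 0.1 = 0.9
  (not x → not not not (x ∧ not y)): min(1, 1 − 0.7 + 0.9) = 1
  (not y ∧ (not x → not not not (x ∧ not y))) = min(0.1, 1) = 0.1
  Łukasiewicz value = 0.1
Difference: 0 − 0.1 = -0.10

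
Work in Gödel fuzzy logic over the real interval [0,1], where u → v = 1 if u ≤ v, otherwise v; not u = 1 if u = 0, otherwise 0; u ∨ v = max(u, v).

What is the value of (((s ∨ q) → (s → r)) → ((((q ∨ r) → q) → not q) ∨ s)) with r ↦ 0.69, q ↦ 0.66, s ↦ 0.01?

(s ∨ q) = max(0.01, 0.66) = 0.66
(s → r): 0.01 ≤ 0.69, so result = 1
((s ∨ q) → (s → r)): 0.66 ≤ 1, so result = 1
(q ∨ r) = max(0.66, 0.69) = 0.69
((q ∨ r) → q): 0.69 > 0.66, so result = 0.66
not q: Gödel ¬ of 0.66 = 0 (operand ≠ 0)
(((q ∨ r) → q) → not q): 0.66 > 0, so result = 0
((((q ∨ r) → q) → not q) ∨ s) = max(0, 0.01) = 0.01
(((s ∨ q) → (s → r)) → ((((q ∨ r) → q) → not q) ∨ s)): 1 > 0.01, so result = 0.01

0.01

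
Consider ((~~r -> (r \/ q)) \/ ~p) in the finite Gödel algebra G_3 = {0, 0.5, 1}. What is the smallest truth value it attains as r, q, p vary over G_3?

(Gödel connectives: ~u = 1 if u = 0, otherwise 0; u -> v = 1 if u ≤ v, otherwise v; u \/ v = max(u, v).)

The minimum is attained at r = 0.5, q = 0, p = 0.5:
  ~r: Gödel ¬ of 0.5 = 0 (operand ≠ 0)
  ~~r: Gödel ¬ of 0 = 1 (operand is 0)
  (r \/ q) = max(0.5, 0) = 0.5
  (~~r -> (r \/ q)): 1 > 0.5, so result = 0.5
  ~p: Gödel ¬ of 0.5 = 0 (operand ≠ 0)
  ((~~r -> (r \/ q)) \/ ~p) = max(0.5, 0) = 0.5
Checking all 27 assignments confirms none give a value below 0.50.

0.50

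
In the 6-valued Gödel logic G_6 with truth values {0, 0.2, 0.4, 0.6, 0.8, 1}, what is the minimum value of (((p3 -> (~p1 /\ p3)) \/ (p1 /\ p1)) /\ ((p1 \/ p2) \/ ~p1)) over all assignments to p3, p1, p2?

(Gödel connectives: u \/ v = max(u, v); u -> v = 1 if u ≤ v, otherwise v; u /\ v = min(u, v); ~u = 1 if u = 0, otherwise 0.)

0.20

The minimum is attained at p3 = 0, p1 = 0.2, p2 = 0:
  ~p1: Gödel ¬ of 0.2 = 0 (operand ≠ 0)
  (~p1 /\ p3) = min(0, 0) = 0
  (p3 -> (~p1 /\ p3)): 0 ≤ 0, so result = 1
  (p1 /\ p1) = min(0.2, 0.2) = 0.2
  ((p3 -> (~p1 /\ p3)) \/ (p1 /\ p1)) = max(1, 0.2) = 1
  (p1 \/ p2) = max(0.2, 0) = 0.2
  ~p1: Gödel ¬ of 0.2 = 0 (operand ≠ 0)
  ((p1 \/ p2) \/ ~p1) = max(0.2, 0) = 0.2
  (((p3 -> (~p1 /\ p3)) \/ (p1 /\ p1)) /\ ((p1 \/ p2) \/ ~p1)) = min(1, 0.2) = 0.2
Checking all 216 assignments confirms none give a value below 0.20.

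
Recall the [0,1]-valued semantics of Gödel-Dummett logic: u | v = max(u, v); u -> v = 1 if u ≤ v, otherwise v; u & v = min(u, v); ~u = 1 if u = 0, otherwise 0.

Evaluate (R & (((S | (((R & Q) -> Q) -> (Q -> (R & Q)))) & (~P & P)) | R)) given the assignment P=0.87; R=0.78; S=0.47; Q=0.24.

0.78

(R & Q) = min(0.78, 0.24) = 0.24
((R & Q) -> Q): 0.24 ≤ 0.24, so result = 1
(R & Q) = min(0.78, 0.24) = 0.24
(Q -> (R & Q)): 0.24 ≤ 0.24, so result = 1
(((R & Q) -> Q) -> (Q -> (R & Q))): 1 ≤ 1, so result = 1
(S | (((R & Q) -> Q) -> (Q -> (R & Q)))) = max(0.47, 1) = 1
~P: Gödel ¬ of 0.87 = 0 (operand ≠ 0)
(~P & P) = min(0, 0.87) = 0
((S | (((R & Q) -> Q) -> (Q -> (R & Q)))) & (~P & P)) = min(1, 0) = 0
(((S | (((R & Q) -> Q) -> (Q -> (R & Q)))) & (~P & P)) | R) = max(0, 0.78) = 0.78
(R & (((S | (((R & Q) -> Q) -> (Q -> (R & Q)))) & (~P & P)) | R)) = min(0.78, 0.78) = 0.78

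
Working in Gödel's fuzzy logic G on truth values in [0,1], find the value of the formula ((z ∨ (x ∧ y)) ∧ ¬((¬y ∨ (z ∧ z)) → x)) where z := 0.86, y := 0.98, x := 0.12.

(x ∧ y) = min(0.12, 0.98) = 0.12
(z ∨ (x ∧ y)) = max(0.86, 0.12) = 0.86
¬y: Gödel ¬ of 0.98 = 0 (operand ≠ 0)
(z ∧ z) = min(0.86, 0.86) = 0.86
(¬y ∨ (z ∧ z)) = max(0, 0.86) = 0.86
((¬y ∨ (z ∧ z)) → x): 0.86 > 0.12, so result = 0.12
¬((¬y ∨ (z ∧ z)) → x): Gödel ¬ of 0.12 = 0 (operand ≠ 0)
((z ∨ (x ∧ y)) ∧ ¬((¬y ∨ (z ∧ z)) → x)) = min(0.86, 0) = 0

0.00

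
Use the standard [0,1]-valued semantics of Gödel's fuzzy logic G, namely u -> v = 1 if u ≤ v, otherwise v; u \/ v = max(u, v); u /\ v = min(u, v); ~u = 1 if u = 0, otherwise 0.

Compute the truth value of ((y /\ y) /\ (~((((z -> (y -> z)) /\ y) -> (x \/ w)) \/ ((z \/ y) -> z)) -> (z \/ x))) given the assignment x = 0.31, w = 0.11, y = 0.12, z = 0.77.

(y /\ y) = min(0.12, 0.12) = 0.12
(y -> z): 0.12 ≤ 0.77, so result = 1
(z -> (y -> z)): 0.77 ≤ 1, so result = 1
((z -> (y -> z)) /\ y) = min(1, 0.12) = 0.12
(x \/ w) = max(0.31, 0.11) = 0.31
(((z -> (y -> z)) /\ y) -> (x \/ w)): 0.12 ≤ 0.31, so result = 1
(z \/ y) = max(0.77, 0.12) = 0.77
((z \/ y) -> z): 0.77 ≤ 0.77, so result = 1
((((z -> (y -> z)) /\ y) -> (x \/ w)) \/ ((z \/ y) -> z)) = max(1, 1) = 1
~((((z -> (y -> z)) /\ y) -> (x \/ w)) \/ ((z \/ y) -> z)): Gödel ¬ of 1 = 0 (operand ≠ 0)
(z \/ x) = max(0.77, 0.31) = 0.77
(~((((z -> (y -> z)) /\ y) -> (x \/ w)) \/ ((z \/ y) -> z)) -> (z \/ x)): 0 ≤ 0.77, so result = 1
((y /\ y) /\ (~((((z -> (y -> z)) /\ y) -> (x \/ w)) \/ ((z \/ y) -> z)) -> (z \/ x))) = min(0.12, 1) = 0.12

0.12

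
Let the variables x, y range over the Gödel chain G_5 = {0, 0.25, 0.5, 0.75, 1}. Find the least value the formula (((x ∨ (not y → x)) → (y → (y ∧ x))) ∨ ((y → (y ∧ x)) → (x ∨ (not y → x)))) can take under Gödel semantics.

Every assignment gives 1. For instance at x = 0, y = 0:
  not y: Gödel ¬ of 0 = 1 (operand is 0)
  (not y → x): 1 > 0, so result = 0
  (x ∨ (not y → x)) = max(0, 0) = 0
  (y ∧ x) = min(0, 0) = 0
  (y → (y ∧ x)): 0 ≤ 0, so result = 1
  ((x ∨ (not y → x)) → (y → (y ∧ x))): 0 ≤ 1, so result = 1
  (y ∧ x) = min(0, 0) = 0
  (y → (y ∧ x)): 0 ≤ 0, so result = 1
  not y: Gödel ¬ of 0 = 1 (operand is 0)
  (not y → x): 1 > 0, so result = 0
  (x ∨ (not y → x)) = max(0, 0) = 0
  ((y → (y ∧ x)) → (x ∨ (not y → x))): 1 > 0, so result = 0
  (((x ∨ (not y → x)) → (y → (y ∧ x))) ∨ ((y → (y ∧ x)) → (x ∨ (not y → x)))) = max(1, 0) = 1
All 25 assignments give value 1 — the formula is a G_5-tautology.

1.00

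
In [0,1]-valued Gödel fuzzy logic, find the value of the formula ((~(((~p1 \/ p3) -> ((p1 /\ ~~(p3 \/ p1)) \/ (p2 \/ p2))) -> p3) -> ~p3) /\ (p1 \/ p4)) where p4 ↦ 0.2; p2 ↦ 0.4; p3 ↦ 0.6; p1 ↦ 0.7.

~p1: Gödel ¬ of 0.7 = 0 (operand ≠ 0)
(~p1 \/ p3) = max(0, 0.6) = 0.6
(p3 \/ p1) = max(0.6, 0.7) = 0.7
~(p3 \/ p1): Gödel ¬ of 0.7 = 0 (operand ≠ 0)
~~(p3 \/ p1): Gödel ¬ of 0 = 1 (operand is 0)
(p1 /\ ~~(p3 \/ p1)) = min(0.7, 1) = 0.7
(p2 \/ p2) = max(0.4, 0.4) = 0.4
((p1 /\ ~~(p3 \/ p1)) \/ (p2 \/ p2)) = max(0.7, 0.4) = 0.7
((~p1 \/ p3) -> ((p1 /\ ~~(p3 \/ p1)) \/ (p2 \/ p2))): 0.6 ≤ 0.7, so result = 1
(((~p1 \/ p3) -> ((p1 /\ ~~(p3 \/ p1)) \/ (p2 \/ p2))) -> p3): 1 > 0.6, so result = 0.6
~(((~p1 \/ p3) -> ((p1 /\ ~~(p3 \/ p1)) \/ (p2 \/ p2))) -> p3): Gödel ¬ of 0.6 = 0 (operand ≠ 0)
~p3: Gödel ¬ of 0.6 = 0 (operand ≠ 0)
(~(((~p1 \/ p3) -> ((p1 /\ ~~(p3 \/ p1)) \/ (p2 \/ p2))) -> p3) -> ~p3): 0 ≤ 0, so result = 1
(p1 \/ p4) = max(0.7, 0.2) = 0.7
((~(((~p1 \/ p3) -> ((p1 /\ ~~(p3 \/ p1)) \/ (p2 \/ p2))) -> p3) -> ~p3) /\ (p1 \/ p4)) = min(1, 0.7) = 0.7

0.70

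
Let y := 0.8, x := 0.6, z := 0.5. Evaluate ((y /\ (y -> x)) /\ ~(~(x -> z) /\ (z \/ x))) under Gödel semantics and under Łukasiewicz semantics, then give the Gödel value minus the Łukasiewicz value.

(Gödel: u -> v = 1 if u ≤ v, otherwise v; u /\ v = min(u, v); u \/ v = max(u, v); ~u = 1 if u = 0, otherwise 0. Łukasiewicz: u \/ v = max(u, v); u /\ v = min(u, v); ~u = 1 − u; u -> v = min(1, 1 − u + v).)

Gödel evaluation:
  (y -> x): 0.8 > 0.6, so result = 0.6
  (y /\ (y -> x)) = min(0.8, 0.6) = 0.6
  (x -> z): 0.6 > 0.5, so result = 0.5
  ~(x -> z): Gödel ¬ of 0.5 = 0 (operand ≠ 0)
  (z \/ x) = max(0.5, 0.6) = 0.6
  (~(x -> z) /\ (z \/ x)) = min(0, 0.6) = 0
  ~(~(x -> z) /\ (z \/ x)): Gödel ¬ of 0 = 1 (operand is 0)
  ((y /\ (y -> x)) /\ ~(~(x -> z) /\ (z \/ x))) = min(0.6, 1) = 0.6
  Gödel value = 0.6
Łukasiewicz evaluation:
  (y -> x): min(1, 1 − 0.8 + 0.6) = 0.8
  (y /\ (y -> x)) = min(0.8, 0.8) = 0.8
  (x -> z): min(1, 1 − 0.6 + 0.5) = 0.9
  ~(x -> z): Łukasiewicz ¬ gives 1 − 0.9 = 0.1
  (z \/ x) = max(0.5, 0.6) = 0.6
  (~(x -> z) /\ (z \/ x)) = min(0.1, 0.6) = 0.1
  ~(~(x -> z) /\ (z \/ x)): Łukasiewicz ¬ gives 1 − 0.1 = 0.9
  ((y /\ (y -> x)) /\ ~(~(x -> z) /\ (z \/ x))) = min(0.8, 0.9) = 0.8
  Łukasiewicz value = 0.8
Difference: 0.6 − 0.8 = -0.20

-0.20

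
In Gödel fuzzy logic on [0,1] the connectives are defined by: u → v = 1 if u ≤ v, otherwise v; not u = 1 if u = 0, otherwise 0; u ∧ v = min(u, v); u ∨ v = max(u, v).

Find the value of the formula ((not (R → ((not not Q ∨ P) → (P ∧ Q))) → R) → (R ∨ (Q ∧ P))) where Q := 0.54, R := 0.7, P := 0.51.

0.70

not Q: Gödel ¬ of 0.54 = 0 (operand ≠ 0)
not not Q: Gödel ¬ of 0 = 1 (operand is 0)
(not not Q ∨ P) = max(1, 0.51) = 1
(P ∧ Q) = min(0.51, 0.54) = 0.51
((not not Q ∨ P) → (P ∧ Q)): 1 > 0.51, so result = 0.51
(R → ((not not Q ∨ P) → (P ∧ Q))): 0.7 > 0.51, so result = 0.51
not (R → ((not not Q ∨ P) → (P ∧ Q))): Gödel ¬ of 0.51 = 0 (operand ≠ 0)
(not (R → ((not not Q ∨ P) → (P ∧ Q))) → R): 0 ≤ 0.7, so result = 1
(Q ∧ P) = min(0.54, 0.51) = 0.51
(R ∨ (Q ∧ P)) = max(0.7, 0.51) = 0.7
((not (R → ((not not Q ∨ P) → (P ∧ Q))) → R) → (R ∨ (Q ∧ P))): 1 > 0.7, so result = 0.7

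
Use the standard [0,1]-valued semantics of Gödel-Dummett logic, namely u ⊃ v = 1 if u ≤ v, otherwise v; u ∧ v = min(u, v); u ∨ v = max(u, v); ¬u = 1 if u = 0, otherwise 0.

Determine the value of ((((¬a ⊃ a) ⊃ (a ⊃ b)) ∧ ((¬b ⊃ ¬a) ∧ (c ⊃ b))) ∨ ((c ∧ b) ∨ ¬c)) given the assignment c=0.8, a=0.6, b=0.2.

¬a: Gödel ¬ of 0.6 = 0 (operand ≠ 0)
(¬a ⊃ a): 0 ≤ 0.6, so result = 1
(a ⊃ b): 0.6 > 0.2, so result = 0.2
((¬a ⊃ a) ⊃ (a ⊃ b)): 1 > 0.2, so result = 0.2
¬b: Gödel ¬ of 0.2 = 0 (operand ≠ 0)
¬a: Gödel ¬ of 0.6 = 0 (operand ≠ 0)
(¬b ⊃ ¬a): 0 ≤ 0, so result = 1
(c ⊃ b): 0.8 > 0.2, so result = 0.2
((¬b ⊃ ¬a) ∧ (c ⊃ b)) = min(1, 0.2) = 0.2
(((¬a ⊃ a) ⊃ (a ⊃ b)) ∧ ((¬b ⊃ ¬a) ∧ (c ⊃ b))) = min(0.2, 0.2) = 0.2
(c ∧ b) = min(0.8, 0.2) = 0.2
¬c: Gödel ¬ of 0.8 = 0 (operand ≠ 0)
((c ∧ b) ∨ ¬c) = max(0.2, 0) = 0.2
((((¬a ⊃ a) ⊃ (a ⊃ b)) ∧ ((¬b ⊃ ¬a) ∧ (c ⊃ b))) ∨ ((c ∧ b) ∨ ¬c)) = max(0.2, 0.2) = 0.2

0.20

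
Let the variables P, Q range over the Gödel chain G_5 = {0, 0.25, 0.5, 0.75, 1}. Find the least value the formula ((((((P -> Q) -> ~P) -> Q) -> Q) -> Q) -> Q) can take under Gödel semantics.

The minimum is attained at P = 0.25, Q = 0.25:
  (P -> Q): 0.25 ≤ 0.25, so result = 1
  ~P: Gödel ¬ of 0.25 = 0 (operand ≠ 0)
  ((P -> Q) -> ~P): 1 > 0, so result = 0
  (((P -> Q) -> ~P) -> Q): 0 ≤ 0.25, so result = 1
  ((((P -> Q) -> ~P) -> Q) -> Q): 1 > 0.25, so result = 0.25
  (((((P -> Q) -> ~P) -> Q) -> Q) -> Q): 0.25 ≤ 0.25, so result = 1
  ((((((P -> Q) -> ~P) -> Q) -> Q) -> Q) -> Q): 1 > 0.25, so result = 0.25
Checking all 25 assignments confirms none give a value below 0.25.

0.25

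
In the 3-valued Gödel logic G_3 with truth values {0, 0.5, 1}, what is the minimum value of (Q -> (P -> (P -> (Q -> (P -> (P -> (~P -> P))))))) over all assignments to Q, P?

1.00

Every assignment gives 1. For instance at Q = 0, P = 0:
  ~P: Gödel ¬ of 0 = 1 (operand is 0)
  (~P -> P): 1 > 0, so result = 0
  (P -> (~P -> P)): 0 ≤ 0, so result = 1
  (P -> (P -> (~P -> P))): 0 ≤ 1, so result = 1
  (Q -> (P -> (P -> (~P -> P)))): 0 ≤ 1, so result = 1
  (P -> (Q -> (P -> (P -> (~P -> P))))): 0 ≤ 1, so result = 1
  (P -> (P -> (Q -> (P -> (P -> (~P -> P)))))): 0 ≤ 1, so result = 1
  (Q -> (P -> (P -> (Q -> (P -> (P -> (~P -> P))))))): 0 ≤ 1, so result = 1
All 9 assignments give value 1 — the formula is a G_3-tautology.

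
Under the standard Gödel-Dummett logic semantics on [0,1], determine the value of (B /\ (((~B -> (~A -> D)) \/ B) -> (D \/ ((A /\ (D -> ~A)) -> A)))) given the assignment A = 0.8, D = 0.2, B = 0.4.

0.40

~B: Gödel ¬ of 0.4 = 0 (operand ≠ 0)
~A: Gödel ¬ of 0.8 = 0 (operand ≠ 0)
(~A -> D): 0 ≤ 0.2, so result = 1
(~B -> (~A -> D)): 0 ≤ 1, so result = 1
((~B -> (~A -> D)) \/ B) = max(1, 0.4) = 1
~A: Gödel ¬ of 0.8 = 0 (operand ≠ 0)
(D -> ~A): 0.2 > 0, so result = 0
(A /\ (D -> ~A)) = min(0.8, 0) = 0
((A /\ (D -> ~A)) -> A): 0 ≤ 0.8, so result = 1
(D \/ ((A /\ (D -> ~A)) -> A)) = max(0.2, 1) = 1
(((~B -> (~A -> D)) \/ B) -> (D \/ ((A /\ (D -> ~A)) -> A))): 1 ≤ 1, so result = 1
(B /\ (((~B -> (~A -> D)) \/ B) -> (D \/ ((A /\ (D -> ~A)) -> A)))) = min(0.4, 1) = 0.4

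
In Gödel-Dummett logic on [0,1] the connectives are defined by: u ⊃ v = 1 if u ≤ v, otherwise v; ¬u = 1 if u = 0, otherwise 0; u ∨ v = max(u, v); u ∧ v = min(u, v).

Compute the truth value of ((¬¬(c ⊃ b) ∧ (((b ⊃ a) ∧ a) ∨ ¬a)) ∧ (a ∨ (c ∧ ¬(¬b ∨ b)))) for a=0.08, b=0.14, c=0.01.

0.08

(c ⊃ b): 0.01 ≤ 0.14, so result = 1
¬(c ⊃ b): Gödel ¬ of 1 = 0 (operand ≠ 0)
¬¬(c ⊃ b): Gödel ¬ of 0 = 1 (operand is 0)
(b ⊃ a): 0.14 > 0.08, so result = 0.08
((b ⊃ a) ∧ a) = min(0.08, 0.08) = 0.08
¬a: Gödel ¬ of 0.08 = 0 (operand ≠ 0)
(((b ⊃ a) ∧ a) ∨ ¬a) = max(0.08, 0) = 0.08
(¬¬(c ⊃ b) ∧ (((b ⊃ a) ∧ a) ∨ ¬a)) = min(1, 0.08) = 0.08
¬b: Gödel ¬ of 0.14 = 0 (operand ≠ 0)
(¬b ∨ b) = max(0, 0.14) = 0.14
¬(¬b ∨ b): Gödel ¬ of 0.14 = 0 (operand ≠ 0)
(c ∧ ¬(¬b ∨ b)) = min(0.01, 0) = 0
(a ∨ (c ∧ ¬(¬b ∨ b))) = max(0.08, 0) = 0.08
((¬¬(c ⊃ b) ∧ (((b ⊃ a) ∧ a) ∨ ¬a)) ∧ (a ∨ (c ∧ ¬(¬b ∨ b)))) = min(0.08, 0.08) = 0.08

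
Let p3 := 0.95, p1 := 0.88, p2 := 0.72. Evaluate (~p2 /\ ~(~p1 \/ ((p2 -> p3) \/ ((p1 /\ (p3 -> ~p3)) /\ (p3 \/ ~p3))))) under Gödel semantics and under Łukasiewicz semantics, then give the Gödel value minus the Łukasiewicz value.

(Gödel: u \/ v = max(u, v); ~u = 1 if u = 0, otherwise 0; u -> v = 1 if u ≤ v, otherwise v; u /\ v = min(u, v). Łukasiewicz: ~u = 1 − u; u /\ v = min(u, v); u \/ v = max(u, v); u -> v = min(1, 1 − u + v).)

0.00

Gödel evaluation:
  ~p2: Gödel ¬ of 0.72 = 0 (operand ≠ 0)
  ~p1: Gödel ¬ of 0.88 = 0 (operand ≠ 0)
  (p2 -> p3): 0.72 ≤ 0.95, so result = 1
  ~p3: Gödel ¬ of 0.95 = 0 (operand ≠ 0)
  (p3 -> ~p3): 0.95 > 0, so result = 0
  (p1 /\ (p3 -> ~p3)) = min(0.88, 0) = 0
  ~p3: Gödel ¬ of 0.95 = 0 (operand ≠ 0)
  (p3 \/ ~p3) = max(0.95, 0) = 0.95
  ((p1 /\ (p3 -> ~p3)) /\ (p3 \/ ~p3)) = min(0, 0.95) = 0
  ((p2 -> p3) \/ ((p1 /\ (p3 -> ~p3)) /\ (p3 \/ ~p3))) = max(1, 0) = 1
  (~p1 \/ ((p2 -> p3) \/ ((p1 /\ (p3 -> ~p3)) /\ (p3 \/ ~p3)))) = max(0, 1) = 1
  ~(~p1 \/ ((p2 -> p3) \/ ((p1 /\ (p3 -> ~p3)) /\ (p3 \/ ~p3)))): Gödel ¬ of 1 = 0 (operand ≠ 0)
  (~p2 /\ ~(~p1 \/ ((p2 -> p3) \/ ((p1 /\ (p3 -> ~p3)) /\ (p3 \/ ~p3))))) = min(0, 0) = 0
  Gödel value = 0
Łukasiewicz evaluation:
  ~p2: Łukasiewicz ¬ gives 1 − 0.72 = 0.28
  ~p1: Łukasiewicz ¬ gives 1 − 0.88 = 0.12
  (p2 -> p3): min(1, 1 − 0.72 + 0.95) = 1
  ~p3: Łukasiewicz ¬ gives 1 − 0.95 = 0.05
  (p3 -> ~p3): min(1, 1 − 0.95 + 0.05) = 0.1
  (p1 /\ (p3 -> ~p3)) = min(0.88, 0.1) = 0.1
  ~p3: Łukasiewicz ¬ gives 1 − 0.95 = 0.05
  (p3 \/ ~p3) = max(0.95, 0.05) = 0.95
  ((p1 /\ (p3 -> ~p3)) /\ (p3 \/ ~p3)) = min(0.1, 0.95) = 0.1
  ((p2 -> p3) \/ ((p1 /\ (p3 -> ~p3)) /\ (p3 \/ ~p3))) = max(1, 0.1) = 1
  (~p1 \/ ((p2 -> p3) \/ ((p1 /\ (p3 -> ~p3)) /\ (p3 \/ ~p3)))) = max(0.12, 1) = 1
  ~(~p1 \/ ((p2 -> p3) \/ ((p1 /\ (p3 -> ~p3)) /\ (p3 \/ ~p3)))): Łukasiewicz ¬ gives 1 − 1 = 0
  (~p2 /\ ~(~p1 \/ ((p2 -> p3) \/ ((p1 /\ (p3 -> ~p3)) /\ (p3 \/ ~p3))))) = min(0.28, 0) = 0
  Łukasiewicz value = 0
Difference: 0 − 0 = 0.00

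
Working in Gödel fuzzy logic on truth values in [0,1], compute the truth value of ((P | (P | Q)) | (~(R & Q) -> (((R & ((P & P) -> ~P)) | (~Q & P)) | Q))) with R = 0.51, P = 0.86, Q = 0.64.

(P | Q) = max(0.86, 0.64) = 0.86
(P | (P | Q)) = max(0.86, 0.86) = 0.86
(R & Q) = min(0.51, 0.64) = 0.51
~(R & Q): Gödel ¬ of 0.51 = 0 (operand ≠ 0)
(P & P) = min(0.86, 0.86) = 0.86
~P: Gödel ¬ of 0.86 = 0 (operand ≠ 0)
((P & P) -> ~P): 0.86 > 0, so result = 0
(R & ((P & P) -> ~P)) = min(0.51, 0) = 0
~Q: Gödel ¬ of 0.64 = 0 (operand ≠ 0)
(~Q & P) = min(0, 0.86) = 0
((R & ((P & P) -> ~P)) | (~Q & P)) = max(0, 0) = 0
(((R & ((P & P) -> ~P)) | (~Q & P)) | Q) = max(0, 0.64) = 0.64
(~(R & Q) -> (((R & ((P & P) -> ~P)) | (~Q & P)) | Q)): 0 ≤ 0.64, so result = 1
((P | (P | Q)) | (~(R & Q) -> (((R & ((P & P) -> ~P)) | (~Q & P)) | Q))) = max(0.86, 1) = 1

1.00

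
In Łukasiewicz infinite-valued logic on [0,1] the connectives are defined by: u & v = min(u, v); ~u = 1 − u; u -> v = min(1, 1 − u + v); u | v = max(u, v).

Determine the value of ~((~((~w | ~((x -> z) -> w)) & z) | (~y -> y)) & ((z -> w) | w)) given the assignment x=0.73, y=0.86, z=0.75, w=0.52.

0.23

~w: Łukasiewicz ¬ gives 1 − 0.52 = 0.48
(x -> z): min(1, 1 − 0.73 + 0.75) = 1
((x -> z) -> w): min(1, 1 − 1 + 0.52) = 0.52
~((x -> z) -> w): Łukasiewicz ¬ gives 1 − 0.52 = 0.48
(~w | ~((x -> z) -> w)) = max(0.48, 0.48) = 0.48
((~w | ~((x -> z) -> w)) & z) = min(0.48, 0.75) = 0.48
~((~w | ~((x -> z) -> w)) & z): Łukasiewicz ¬ gives 1 − 0.48 = 0.52
~y: Łukasiewicz ¬ gives 1 − 0.86 = 0.14
(~y -> y): min(1, 1 − 0.14 + 0.86) = 1
(~((~w | ~((x -> z) -> w)) & z) | (~y -> y)) = max(0.52, 1) = 1
(z -> w): min(1, 1 − 0.75 + 0.52) = 0.77
((z -> w) | w) = max(0.77, 0.52) = 0.77
((~((~w | ~((x -> z) -> w)) & z) | (~y -> y)) & ((z -> w) | w)) = min(1, 0.77) = 0.77
~((~((~w | ~((x -> z) -> w)) & z) | (~y -> y)) & ((z -> w) | w)): Łukasiewicz ¬ gives 1 − 0.77 = 0.23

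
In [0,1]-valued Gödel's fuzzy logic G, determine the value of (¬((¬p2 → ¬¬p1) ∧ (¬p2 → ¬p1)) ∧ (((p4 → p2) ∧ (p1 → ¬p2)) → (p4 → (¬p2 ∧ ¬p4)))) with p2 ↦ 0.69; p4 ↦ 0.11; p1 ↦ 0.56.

0.00

¬p2: Gödel ¬ of 0.69 = 0 (operand ≠ 0)
¬p1: Gödel ¬ of 0.56 = 0 (operand ≠ 0)
¬¬p1: Gödel ¬ of 0 = 1 (operand is 0)
(¬p2 → ¬¬p1): 0 ≤ 1, so result = 1
¬p2: Gödel ¬ of 0.69 = 0 (operand ≠ 0)
¬p1: Gödel ¬ of 0.56 = 0 (operand ≠ 0)
(¬p2 → ¬p1): 0 ≤ 0, so result = 1
((¬p2 → ¬¬p1) ∧ (¬p2 → ¬p1)) = min(1, 1) = 1
¬((¬p2 → ¬¬p1) ∧ (¬p2 → ¬p1)): Gödel ¬ of 1 = 0 (operand ≠ 0)
(p4 → p2): 0.11 ≤ 0.69, so result = 1
¬p2: Gödel ¬ of 0.69 = 0 (operand ≠ 0)
(p1 → ¬p2): 0.56 > 0, so result = 0
((p4 → p2) ∧ (p1 → ¬p2)) = min(1, 0) = 0
¬p2: Gödel ¬ of 0.69 = 0 (operand ≠ 0)
¬p4: Gödel ¬ of 0.11 = 0 (operand ≠ 0)
(¬p2 ∧ ¬p4) = min(0, 0) = 0
(p4 → (¬p2 ∧ ¬p4)): 0.11 > 0, so result = 0
(((p4 → p2) ∧ (p1 → ¬p2)) → (p4 → (¬p2 ∧ ¬p4))): 0 ≤ 0, so result = 1
(¬((¬p2 → ¬¬p1) ∧ (¬p2 → ¬p1)) ∧ (((p4 → p2) ∧ (p1 → ¬p2)) → (p4 → (¬p2 ∧ ¬p4)))) = min(0, 1) = 0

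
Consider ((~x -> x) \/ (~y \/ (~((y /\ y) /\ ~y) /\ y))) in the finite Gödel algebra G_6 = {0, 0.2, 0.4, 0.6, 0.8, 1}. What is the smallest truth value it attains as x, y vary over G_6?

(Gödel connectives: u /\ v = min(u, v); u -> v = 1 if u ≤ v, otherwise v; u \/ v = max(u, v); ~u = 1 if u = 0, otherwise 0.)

0.20

The minimum is attained at x = 0, y = 0.2:
  ~x: Gödel ¬ of 0 = 1 (operand is 0)
  (~x -> x): 1 > 0, so result = 0
  ~y: Gödel ¬ of 0.2 = 0 (operand ≠ 0)
  (y /\ y) = min(0.2, 0.2) = 0.2
  ~y: Gödel ¬ of 0.2 = 0 (operand ≠ 0)
  ((y /\ y) /\ ~y) = min(0.2, 0) = 0
  ~((y /\ y) /\ ~y): Gödel ¬ of 0 = 1 (operand is 0)
  (~((y /\ y) /\ ~y) /\ y) = min(1, 0.2) = 0.2
  (~y \/ (~((y /\ y) /\ ~y) /\ y)) = max(0, 0.2) = 0.2
  ((~x -> x) \/ (~y \/ (~((y /\ y) /\ ~y) /\ y))) = max(0, 0.2) = 0.2
Checking all 36 assignments confirms none give a value below 0.20.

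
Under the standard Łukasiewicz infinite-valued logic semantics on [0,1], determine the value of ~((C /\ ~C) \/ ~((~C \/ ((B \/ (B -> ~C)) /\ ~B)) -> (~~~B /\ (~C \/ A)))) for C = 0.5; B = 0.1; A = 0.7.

0.50

~C: Łukasiewicz ¬ gives 1 − 0.5 = 0.5
(C /\ ~C) = min(0.5, 0.5) = 0.5
~C: Łukasiewicz ¬ gives 1 − 0.5 = 0.5
~C: Łukasiewicz ¬ gives 1 − 0.5 = 0.5
(B -> ~C): min(1, 1 − 0.1 + 0.5) = 1
(B \/ (B -> ~C)) = max(0.1, 1) = 1
~B: Łukasiewicz ¬ gives 1 − 0.1 = 0.9
((B \/ (B -> ~C)) /\ ~B) = min(1, 0.9) = 0.9
(~C \/ ((B \/ (B -> ~C)) /\ ~B)) = max(0.5, 0.9) = 0.9
~B: Łukasiewicz ¬ gives 1 − 0.1 = 0.9
~~B: Łukasiewicz ¬ gives 1 − 0.9 = 0.1
~~~B: Łukasiewicz ¬ gives 1 − 0.1 = 0.9
~C: Łukasiewicz ¬ gives 1 − 0.5 = 0.5
(~C \/ A) = max(0.5, 0.7) = 0.7
(~~~B /\ (~C \/ A)) = min(0.9, 0.7) = 0.7
((~C \/ ((B \/ (B -> ~C)) /\ ~B)) -> (~~~B /\ (~C \/ A))): min(1, 1 − 0.9 + 0.7) = 0.8
~((~C \/ ((B \/ (B -> ~C)) /\ ~B)) -> (~~~B /\ (~C \/ A))): Łukasiewicz ¬ gives 1 − 0.8 = 0.2
((C /\ ~C) \/ ~((~C \/ ((B \/ (B -> ~C)) /\ ~B)) -> (~~~B /\ (~C \/ A)))) = max(0.5, 0.2) = 0.5
~((C /\ ~C) \/ ~((~C \/ ((B \/ (B -> ~C)) /\ ~B)) -> (~~~B /\ (~C \/ A)))): Łukasiewicz ¬ gives 1 − 0.5 = 0.5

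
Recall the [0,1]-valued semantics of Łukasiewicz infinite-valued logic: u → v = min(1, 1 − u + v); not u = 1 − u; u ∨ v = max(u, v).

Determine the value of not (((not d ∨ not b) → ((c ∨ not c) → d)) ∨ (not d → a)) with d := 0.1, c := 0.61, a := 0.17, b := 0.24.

not d: Łukasiewicz ¬ gives 1 − 0.1 = 0.9
not b: Łukasiewicz ¬ gives 1 − 0.24 = 0.76
(not d ∨ not b) = max(0.9, 0.76) = 0.9
not c: Łukasiewicz ¬ gives 1 − 0.61 = 0.39
(c ∨ not c) = max(0.61, 0.39) = 0.61
((c ∨ not c) → d): min(1, 1 − 0.61 + 0.1) = 0.49
((not d ∨ not b) → ((c ∨ not c) → d)): min(1, 1 − 0.9 + 0.49) = 0.59
not d: Łukasiewicz ¬ gives 1 − 0.1 = 0.9
(not d → a): min(1, 1 − 0.9 + 0.17) = 0.27
(((not d ∨ not b) → ((c ∨ not c) → d)) ∨ (not d → a)) = max(0.59, 0.27) = 0.59
not (((not d ∨ not b) → ((c ∨ not c) → d)) ∨ (not d → a)): Łukasiewicz ¬ gives 1 − 0.59 = 0.41

0.41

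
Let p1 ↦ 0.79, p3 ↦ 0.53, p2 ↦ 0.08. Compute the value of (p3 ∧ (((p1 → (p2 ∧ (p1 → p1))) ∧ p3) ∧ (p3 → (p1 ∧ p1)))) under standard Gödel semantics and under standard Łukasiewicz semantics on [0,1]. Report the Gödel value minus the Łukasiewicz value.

-0.21

Gödel evaluation:
  (p1 → p1): 0.79 ≤ 0.79, so result = 1
  (p2 ∧ (p1 → p1)) = min(0.08, 1) = 0.08
  (p1 → (p2 ∧ (p1 → p1))): 0.79 > 0.08, so result = 0.08
  ((p1 → (p2 ∧ (p1 → p1))) ∧ p3) = min(0.08, 0.53) = 0.08
  (p1 ∧ p1) = min(0.79, 0.79) = 0.79
  (p3 → (p1 ∧ p1)): 0.53 ≤ 0.79, so result = 1
  (((p1 → (p2 ∧ (p1 → p1))) ∧ p3) ∧ (p3 → (p1 ∧ p1))) = min(0.08, 1) = 0.08
  (p3 ∧ (((p1 → (p2 ∧ (p1 → p1))) ∧ p3) ∧ (p3 → (p1 ∧ p1)))) = min(0.53, 0.08) = 0.08
  Gödel value = 0.08
Łukasiewicz evaluation:
  (p1 → p1): min(1, 1 − 0.79 + 0.79) = 1
  (p2 ∧ (p1 → p1)) = min(0.08, 1) = 0.08
  (p1 → (p2 ∧ (p1 → p1))): min(1, 1 − 0.79 + 0.08) = 0.29
  ((p1 → (p2 ∧ (p1 → p1))) ∧ p3) = min(0.29, 0.53) = 0.29
  (p1 ∧ p1) = min(0.79, 0.79) = 0.79
  (p3 → (p1 ∧ p1)): min(1, 1 − 0.53 + 0.79) = 1
  (((p1 → (p2 ∧ (p1 → p1))) ∧ p3) ∧ (p3 → (p1 ∧ p1))) = min(0.29, 1) = 0.29
  (p3 ∧ (((p1 → (p2 ∧ (p1 → p1))) ∧ p3) ∧ (p3 → (p1 ∧ p1)))) = min(0.53, 0.29) = 0.29
  Łukasiewicz value = 0.29
Difference: 0.08 − 0.29 = -0.21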